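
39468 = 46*858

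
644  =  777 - 133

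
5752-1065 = 4687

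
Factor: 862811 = 862811^1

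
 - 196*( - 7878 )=1544088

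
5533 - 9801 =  - 4268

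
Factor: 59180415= 3^1 * 5^1*7^1*563623^1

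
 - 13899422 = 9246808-23146230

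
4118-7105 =-2987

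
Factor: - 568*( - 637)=361816 =2^3 * 7^2*13^1*71^1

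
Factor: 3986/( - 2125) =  - 2^1 * 5^( - 3) * 17^(-1)*1993^1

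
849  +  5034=5883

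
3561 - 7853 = -4292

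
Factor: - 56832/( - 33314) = 2^8*3^1*37^1 * 16657^( - 1) = 28416/16657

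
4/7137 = 4/7137 = 0.00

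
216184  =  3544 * 61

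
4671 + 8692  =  13363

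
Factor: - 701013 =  - 3^1*181^1*1291^1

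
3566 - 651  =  2915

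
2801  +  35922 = 38723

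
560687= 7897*71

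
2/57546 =1/28773 = 0.00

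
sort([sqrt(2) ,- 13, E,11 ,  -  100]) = [  -  100, - 13, sqrt( 2), E , 11] 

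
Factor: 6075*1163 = 3^5*5^2*1163^1 = 7065225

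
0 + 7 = 7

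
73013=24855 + 48158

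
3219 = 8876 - 5657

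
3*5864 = 17592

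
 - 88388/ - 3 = 29462 + 2/3 = 29462.67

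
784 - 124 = 660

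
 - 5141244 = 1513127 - 6654371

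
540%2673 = 540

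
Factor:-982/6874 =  - 7^( - 1) = - 1/7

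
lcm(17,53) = 901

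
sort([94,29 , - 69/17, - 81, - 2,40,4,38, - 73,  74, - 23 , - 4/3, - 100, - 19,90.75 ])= [-100 , - 81, - 73, - 23, - 19, - 69/17,  -  2, - 4/3,4,  29, 38,40, 74, 90.75, 94 ] 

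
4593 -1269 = 3324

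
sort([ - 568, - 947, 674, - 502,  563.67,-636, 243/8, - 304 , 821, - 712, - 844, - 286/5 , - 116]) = [  -  947, - 844, - 712, - 636,  -  568, - 502,  -  304,-116, - 286/5, 243/8,563.67, 674, 821 ]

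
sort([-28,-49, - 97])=[ - 97,-49,-28 ]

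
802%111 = 25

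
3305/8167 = 3305/8167 = 0.40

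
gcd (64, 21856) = 32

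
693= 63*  11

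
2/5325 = 2/5325 = 0.00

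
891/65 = 13+46/65  =  13.71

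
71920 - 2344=69576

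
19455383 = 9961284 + 9494099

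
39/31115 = 39/31115 = 0.00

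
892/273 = 3 + 73/273= 3.27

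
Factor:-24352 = -2^5*761^1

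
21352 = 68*314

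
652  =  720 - 68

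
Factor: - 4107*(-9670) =39714690 = 2^1*3^1 *5^1 * 37^2*967^1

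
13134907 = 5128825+8006082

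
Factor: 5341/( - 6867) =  - 7/9 = -3^( - 2)*7^1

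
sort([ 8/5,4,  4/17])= [4/17, 8/5, 4]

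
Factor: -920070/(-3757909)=2^1*3^2*5^1*10223^1* 3757909^(  -  1) 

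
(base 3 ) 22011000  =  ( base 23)b56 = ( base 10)5940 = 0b1011100110100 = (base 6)43300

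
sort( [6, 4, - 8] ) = [ - 8, 4, 6] 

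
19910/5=3982=3982.00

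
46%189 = 46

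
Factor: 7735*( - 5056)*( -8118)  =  2^7*3^2*5^1*7^1*11^1*13^1*17^1  *  41^1*79^1 =317480042880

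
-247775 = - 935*265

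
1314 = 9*146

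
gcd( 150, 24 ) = 6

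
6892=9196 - 2304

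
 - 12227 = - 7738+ - 4489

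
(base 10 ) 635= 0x27B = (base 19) 1E8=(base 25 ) 10a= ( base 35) i5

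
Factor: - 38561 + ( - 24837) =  - 63398 = -2^1*31699^1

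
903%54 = 39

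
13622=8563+5059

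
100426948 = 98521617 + 1905331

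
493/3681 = 493/3681 = 0.13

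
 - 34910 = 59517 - 94427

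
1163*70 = 81410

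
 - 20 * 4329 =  - 86580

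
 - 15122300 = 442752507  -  457874807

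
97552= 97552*1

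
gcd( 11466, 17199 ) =5733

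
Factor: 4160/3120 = 4/3 = 2^2*3^( - 1)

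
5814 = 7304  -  1490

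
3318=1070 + 2248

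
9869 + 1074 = 10943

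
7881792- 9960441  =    -  2078649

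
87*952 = 82824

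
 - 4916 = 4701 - 9617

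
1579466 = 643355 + 936111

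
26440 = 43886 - 17446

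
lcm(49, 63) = 441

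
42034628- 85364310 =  - 43329682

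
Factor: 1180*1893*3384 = 2^5*3^3*5^1*47^1*59^1*631^1 =7558976160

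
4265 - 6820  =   - 2555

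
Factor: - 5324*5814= - 30953736 = -2^3*3^2*11^3*17^1*19^1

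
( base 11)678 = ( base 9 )1101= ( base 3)1010001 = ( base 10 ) 811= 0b1100101011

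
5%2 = 1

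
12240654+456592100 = 468832754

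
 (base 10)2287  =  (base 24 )3n7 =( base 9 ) 3121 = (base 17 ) 7f9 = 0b100011101111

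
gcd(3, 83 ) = 1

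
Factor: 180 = 2^2*3^2*5^1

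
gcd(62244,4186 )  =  182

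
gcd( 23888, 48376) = 8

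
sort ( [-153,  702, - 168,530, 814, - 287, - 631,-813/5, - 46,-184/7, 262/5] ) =[-631, - 287, - 168,-813/5,-153,-46, - 184/7, 262/5, 530,702, 814] 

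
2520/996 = 2 + 44/83 =2.53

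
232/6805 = 232/6805  =  0.03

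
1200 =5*240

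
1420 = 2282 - 862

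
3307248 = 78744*42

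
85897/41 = 85897/41 = 2095.05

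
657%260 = 137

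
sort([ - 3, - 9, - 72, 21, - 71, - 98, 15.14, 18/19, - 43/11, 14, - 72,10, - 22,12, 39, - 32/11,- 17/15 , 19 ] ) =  [-98, - 72, -72, - 71 , - 22,-9,-43/11,-3, - 32/11, - 17/15,18/19,10, 12, 14,15.14,19  ,  21,39]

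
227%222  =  5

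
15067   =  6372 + 8695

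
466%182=102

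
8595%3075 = 2445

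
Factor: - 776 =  -2^3*97^1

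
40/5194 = 20/2597 = 0.01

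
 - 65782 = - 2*32891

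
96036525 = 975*98499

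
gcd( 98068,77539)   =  1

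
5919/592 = 5919/592 = 10.00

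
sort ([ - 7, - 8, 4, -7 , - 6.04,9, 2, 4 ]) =[ - 8, - 7,- 7,-6.04,2, 4, 4, 9] 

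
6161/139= 44 + 45/139 = 44.32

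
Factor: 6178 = 2^1*3089^1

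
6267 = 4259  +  2008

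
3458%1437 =584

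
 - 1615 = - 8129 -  - 6514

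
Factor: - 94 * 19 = -1786  =  -  2^1*19^1 * 47^1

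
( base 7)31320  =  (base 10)7707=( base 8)17033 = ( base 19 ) 126c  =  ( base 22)fk7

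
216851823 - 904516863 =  - 687665040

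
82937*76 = 6303212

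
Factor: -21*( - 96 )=2^5*3^2*7^1 = 2016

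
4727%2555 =2172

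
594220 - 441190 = 153030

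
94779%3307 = 2183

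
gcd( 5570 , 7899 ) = 1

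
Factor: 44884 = 2^2 * 7^2*229^1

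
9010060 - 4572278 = 4437782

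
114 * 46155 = 5261670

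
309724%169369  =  140355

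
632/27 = 23 + 11/27 = 23.41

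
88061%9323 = 4154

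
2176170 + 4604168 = 6780338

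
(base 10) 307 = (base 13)1a8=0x133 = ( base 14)17d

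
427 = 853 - 426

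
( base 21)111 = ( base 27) H4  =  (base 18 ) 17d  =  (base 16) 1CF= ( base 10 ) 463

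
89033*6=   534198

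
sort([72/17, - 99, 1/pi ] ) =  [  -  99, 1/pi,72/17]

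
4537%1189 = 970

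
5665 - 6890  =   - 1225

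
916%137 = 94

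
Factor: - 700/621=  - 2^2*3^( - 3 ) *5^2*7^1 *23^( -1)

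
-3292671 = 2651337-5944008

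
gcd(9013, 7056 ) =1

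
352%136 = 80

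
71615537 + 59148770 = 130764307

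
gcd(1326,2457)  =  39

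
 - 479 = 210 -689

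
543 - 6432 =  - 5889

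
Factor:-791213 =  - 31^1 * 25523^1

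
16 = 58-42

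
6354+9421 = 15775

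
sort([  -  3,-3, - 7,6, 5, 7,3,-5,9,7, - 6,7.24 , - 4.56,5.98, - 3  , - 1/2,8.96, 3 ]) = [-7, - 6, - 5, - 4.56, - 3, - 3, - 3, - 1/2,3,3,  5,5.98, 6, 7,7,7.24, 8.96, 9 ] 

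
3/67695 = 1/22565=0.00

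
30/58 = 15/29 =0.52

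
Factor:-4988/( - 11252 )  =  43/97 = 43^1 * 97^( - 1)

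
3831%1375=1081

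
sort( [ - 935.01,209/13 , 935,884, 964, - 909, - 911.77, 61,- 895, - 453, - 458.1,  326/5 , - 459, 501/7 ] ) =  [ -935.01,  -  911.77, - 909, - 895,-459, - 458.1,-453, 209/13,61  ,  326/5, 501/7 , 884, 935, 964] 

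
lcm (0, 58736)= 0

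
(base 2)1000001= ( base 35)1U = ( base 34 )1V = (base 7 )122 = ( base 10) 65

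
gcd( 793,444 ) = 1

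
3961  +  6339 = 10300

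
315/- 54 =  - 35/6 = -5.83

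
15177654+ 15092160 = 30269814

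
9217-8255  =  962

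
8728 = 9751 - 1023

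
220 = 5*44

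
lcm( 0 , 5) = 0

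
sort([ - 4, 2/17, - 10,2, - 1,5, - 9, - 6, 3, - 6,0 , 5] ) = [- 10,- 9 , - 6 , - 6 , - 4, - 1, 0  ,  2/17, 2,3, 5, 5]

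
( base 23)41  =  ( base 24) 3l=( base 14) 69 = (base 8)135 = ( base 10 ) 93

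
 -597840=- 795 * 752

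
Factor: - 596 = -2^2*149^1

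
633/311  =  633/311 = 2.04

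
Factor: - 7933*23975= - 5^2*7^1*137^1*7933^1 = - 190193675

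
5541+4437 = 9978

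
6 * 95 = 570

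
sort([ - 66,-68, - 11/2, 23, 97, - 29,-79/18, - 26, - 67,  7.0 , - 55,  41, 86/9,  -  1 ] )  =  [-68, - 67 , - 66, - 55, - 29 , - 26, - 11/2,  -  79/18, -1, 7.0, 86/9,23,  41,97 ]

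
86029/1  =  86029 = 86029.00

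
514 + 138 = 652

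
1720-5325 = -3605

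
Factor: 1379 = 7^1*197^1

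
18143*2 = 36286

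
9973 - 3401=6572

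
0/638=0 = 0.00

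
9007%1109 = 135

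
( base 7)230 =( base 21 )5E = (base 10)119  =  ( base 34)3h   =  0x77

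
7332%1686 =588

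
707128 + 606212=1313340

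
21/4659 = 7/1553 = 0.00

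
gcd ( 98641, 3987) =1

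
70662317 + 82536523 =153198840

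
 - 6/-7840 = 3/3920 = 0.00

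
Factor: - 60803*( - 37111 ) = 2256460133 = 17^1*37^1*41^1 * 59^1*1483^1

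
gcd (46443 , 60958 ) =1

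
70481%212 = 97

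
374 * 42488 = 15890512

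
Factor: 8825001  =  3^1*751^1*3917^1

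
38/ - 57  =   - 2/3 = - 0.67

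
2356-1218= 1138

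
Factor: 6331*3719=13^1*487^1 * 3719^1=23544989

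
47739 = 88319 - 40580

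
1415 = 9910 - 8495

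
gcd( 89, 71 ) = 1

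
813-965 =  -152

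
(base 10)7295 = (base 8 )16177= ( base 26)akf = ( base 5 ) 213140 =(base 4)1301333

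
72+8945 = 9017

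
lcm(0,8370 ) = 0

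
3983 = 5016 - 1033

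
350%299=51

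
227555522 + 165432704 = 392988226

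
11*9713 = 106843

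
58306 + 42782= 101088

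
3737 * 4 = 14948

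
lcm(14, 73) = 1022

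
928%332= 264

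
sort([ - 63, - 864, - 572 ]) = [ - 864, - 572 , - 63]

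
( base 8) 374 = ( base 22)ba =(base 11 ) 20A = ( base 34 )7E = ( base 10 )252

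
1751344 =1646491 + 104853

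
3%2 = 1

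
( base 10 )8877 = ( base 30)9PR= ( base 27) c4l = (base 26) d3b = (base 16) 22ad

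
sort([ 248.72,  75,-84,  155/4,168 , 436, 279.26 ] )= [ - 84,  155/4,  75 , 168,248.72,279.26, 436] 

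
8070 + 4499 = 12569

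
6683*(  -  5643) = - 37712169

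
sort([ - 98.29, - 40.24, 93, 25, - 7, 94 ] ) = [ - 98.29, - 40.24, - 7, 25,93 , 94 ] 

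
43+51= 94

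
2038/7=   2038/7 = 291.14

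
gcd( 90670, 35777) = 1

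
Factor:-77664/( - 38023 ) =2^5*3^1*47^(- 1 ) = 96/47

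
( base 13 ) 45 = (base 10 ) 57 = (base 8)71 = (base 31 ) 1q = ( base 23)2B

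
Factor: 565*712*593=238552040 = 2^3*5^1 * 89^1 * 113^1* 593^1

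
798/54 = 14 + 7/9 =14.78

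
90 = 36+54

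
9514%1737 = 829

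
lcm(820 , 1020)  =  41820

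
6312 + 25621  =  31933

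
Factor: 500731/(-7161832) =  - 2^( - 3) * 7^2 *11^1 * 23^(-1)*929^1*38923^ (-1)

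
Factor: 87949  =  37^1 * 2377^1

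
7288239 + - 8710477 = -1422238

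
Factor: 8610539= 7^1 * 53^1*23209^1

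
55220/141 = 55220/141= 391.63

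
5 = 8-3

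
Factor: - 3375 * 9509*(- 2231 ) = 71599204125= 3^3 *5^3 * 23^1*37^1*97^1 * 257^1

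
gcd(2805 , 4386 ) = 51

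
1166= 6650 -5484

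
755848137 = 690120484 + 65727653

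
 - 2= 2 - 4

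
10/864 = 5/432 = 0.01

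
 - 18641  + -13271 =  - 31912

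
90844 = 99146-8302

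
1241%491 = 259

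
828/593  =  828/593   =  1.40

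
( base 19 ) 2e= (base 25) 22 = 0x34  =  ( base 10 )52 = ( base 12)44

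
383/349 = 1 + 34/349  =  1.10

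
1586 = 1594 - 8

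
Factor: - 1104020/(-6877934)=552010/3438967 =2^1 * 5^1 *7^( - 2)*55201^1 * 70183^( - 1)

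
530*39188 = 20769640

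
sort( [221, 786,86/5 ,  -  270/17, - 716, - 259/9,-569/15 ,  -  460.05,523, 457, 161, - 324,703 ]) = [  -  716  ,-460.05, - 324, - 569/15,-259/9, - 270/17 , 86/5,161 , 221,457, 523,703,786] 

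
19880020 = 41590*478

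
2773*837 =2321001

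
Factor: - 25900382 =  - 2^1*19^1*681589^1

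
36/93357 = 4/10373 = 0.00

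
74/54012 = 37/27006 = 0.00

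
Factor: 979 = 11^1*89^1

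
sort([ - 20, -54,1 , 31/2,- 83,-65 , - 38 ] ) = [-83,  -  65,-54, - 38,- 20, 1,31/2 ] 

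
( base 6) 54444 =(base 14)2a4c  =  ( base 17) 1902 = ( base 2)1110101011100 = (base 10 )7516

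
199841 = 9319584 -9119743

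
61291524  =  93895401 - 32603877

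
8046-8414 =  - 368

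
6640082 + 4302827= 10942909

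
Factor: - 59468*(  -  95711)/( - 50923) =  - 5691741748/50923 = - 2^2*7^1*11^2*113^1*14867^1*50923^(  -  1)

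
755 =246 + 509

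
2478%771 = 165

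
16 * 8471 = 135536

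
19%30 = 19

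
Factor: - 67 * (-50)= 3350= 2^1*5^2* 67^1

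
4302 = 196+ 4106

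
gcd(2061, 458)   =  229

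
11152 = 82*136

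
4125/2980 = 825/596 = 1.38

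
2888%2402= 486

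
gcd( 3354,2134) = 2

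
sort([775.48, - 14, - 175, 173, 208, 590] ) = [ - 175, - 14, 173, 208 , 590,775.48]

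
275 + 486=761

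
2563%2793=2563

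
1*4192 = 4192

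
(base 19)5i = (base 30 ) 3N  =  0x71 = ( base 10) 113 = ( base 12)95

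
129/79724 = 129/79724= 0.00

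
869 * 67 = 58223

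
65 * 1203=78195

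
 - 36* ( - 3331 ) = 119916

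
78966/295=267 + 201/295 = 267.68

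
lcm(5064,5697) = 45576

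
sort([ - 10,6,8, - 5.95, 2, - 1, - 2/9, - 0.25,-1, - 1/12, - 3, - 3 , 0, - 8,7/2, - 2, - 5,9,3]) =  [ - 10,-8, - 5.95, - 5 , - 3, - 3, - 2, - 1, -1, - 0.25,-2/9, - 1/12,  0,2,3,7/2, 6,8,9]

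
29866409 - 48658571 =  - 18792162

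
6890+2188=9078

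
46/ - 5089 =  - 1+5043/5089 = - 0.01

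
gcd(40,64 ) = 8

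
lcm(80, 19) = 1520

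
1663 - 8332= -6669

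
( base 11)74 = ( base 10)81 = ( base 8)121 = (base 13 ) 63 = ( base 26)33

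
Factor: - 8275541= - 8275541^1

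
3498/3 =1166  =  1166.00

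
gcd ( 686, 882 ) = 98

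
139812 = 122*1146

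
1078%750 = 328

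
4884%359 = 217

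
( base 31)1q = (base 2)111001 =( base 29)1S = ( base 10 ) 57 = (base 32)1P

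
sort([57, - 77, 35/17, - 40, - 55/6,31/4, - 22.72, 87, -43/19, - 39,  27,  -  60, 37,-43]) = [ - 77, - 60, - 43, - 40 ,- 39, - 22.72, - 55/6,  -  43/19,35/17, 31/4,27, 37 , 57,87 ] 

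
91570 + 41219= 132789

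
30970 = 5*6194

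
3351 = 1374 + 1977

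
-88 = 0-88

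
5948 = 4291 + 1657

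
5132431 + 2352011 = 7484442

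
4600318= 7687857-3087539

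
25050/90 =835/3 =278.33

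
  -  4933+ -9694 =  -  14627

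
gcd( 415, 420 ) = 5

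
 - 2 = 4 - 6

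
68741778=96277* 714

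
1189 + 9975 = 11164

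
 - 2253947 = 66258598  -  68512545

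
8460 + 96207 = 104667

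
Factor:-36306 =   -  2^1*3^2*2017^1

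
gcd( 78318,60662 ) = 2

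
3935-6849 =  - 2914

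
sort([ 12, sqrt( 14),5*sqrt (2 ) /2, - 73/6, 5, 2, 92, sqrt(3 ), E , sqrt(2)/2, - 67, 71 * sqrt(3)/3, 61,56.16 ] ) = [-67, - 73/6, sqrt( 2 )/2, sqrt(3 ) , 2, E,5 * sqrt(2) /2,sqrt( 14 ), 5, 12 , 71*sqrt( 3 )/3, 56.16,61, 92]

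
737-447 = 290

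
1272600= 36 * 35350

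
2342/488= 1171/244 = 4.80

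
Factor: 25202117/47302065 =3^(-2)*5^( - 1) * 67^1 * 509^1*739^1 * 1051157^( - 1) 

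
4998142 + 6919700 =11917842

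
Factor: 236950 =2^1*5^2*7^1*677^1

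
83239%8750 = 4489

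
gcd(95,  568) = 1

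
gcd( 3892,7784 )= 3892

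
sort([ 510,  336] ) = [ 336, 510 ]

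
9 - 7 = 2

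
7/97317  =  7/97317 = 0.00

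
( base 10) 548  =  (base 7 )1412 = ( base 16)224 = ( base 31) HL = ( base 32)h4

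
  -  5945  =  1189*( - 5)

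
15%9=6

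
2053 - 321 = 1732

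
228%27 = 12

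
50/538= 25/269 = 0.09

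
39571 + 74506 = 114077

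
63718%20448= 2374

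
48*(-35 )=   -  1680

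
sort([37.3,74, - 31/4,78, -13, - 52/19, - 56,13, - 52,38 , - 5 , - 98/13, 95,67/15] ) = [-56,  -  52, - 13,-31/4, - 98/13,  -  5, - 52/19, 67/15,13,37.3 , 38, 74,78, 95 ] 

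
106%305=106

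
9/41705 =9/41705 = 0.00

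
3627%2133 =1494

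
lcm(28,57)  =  1596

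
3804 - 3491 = 313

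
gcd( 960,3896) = 8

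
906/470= 1 + 218/235 = 1.93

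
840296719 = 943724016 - 103427297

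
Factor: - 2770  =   - 2^1*5^1*277^1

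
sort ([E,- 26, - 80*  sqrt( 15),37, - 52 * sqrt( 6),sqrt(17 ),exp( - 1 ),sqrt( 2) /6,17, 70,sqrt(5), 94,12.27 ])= [ - 80 *sqrt(15 ), - 52*sqrt (6 ), - 26,sqrt(2) /6, exp(-1), sqrt(5 ),E,sqrt(17),12.27,17,37,70, 94 ] 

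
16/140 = 4/35= 0.11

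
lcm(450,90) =450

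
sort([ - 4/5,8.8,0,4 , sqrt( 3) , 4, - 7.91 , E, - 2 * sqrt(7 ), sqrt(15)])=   [ - 7.91, - 2*sqrt(7) , - 4/5,  0,sqrt(3 ),E,  sqrt(15), 4, 4,  8.8] 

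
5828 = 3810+2018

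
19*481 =9139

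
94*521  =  48974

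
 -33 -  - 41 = 8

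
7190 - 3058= 4132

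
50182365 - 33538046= 16644319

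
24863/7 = 24863/7 = 3551.86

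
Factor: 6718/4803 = 2^1*3^( - 1 )*1601^(-1)*3359^1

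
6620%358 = 176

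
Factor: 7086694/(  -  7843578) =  - 3^ ( - 1)*59^ ( - 1)*73^1*22157^( -1 )*48539^1 = - 3543347/3921789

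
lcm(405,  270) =810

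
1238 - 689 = 549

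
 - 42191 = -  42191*1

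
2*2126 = 4252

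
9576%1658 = 1286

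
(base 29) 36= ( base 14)69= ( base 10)93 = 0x5d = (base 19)4h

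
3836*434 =1664824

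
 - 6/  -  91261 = 6/91261 =0.00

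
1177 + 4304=5481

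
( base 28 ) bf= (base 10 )323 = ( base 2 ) 101000011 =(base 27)BQ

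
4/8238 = 2/4119 = 0.00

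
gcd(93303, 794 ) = 1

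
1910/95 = 382/19= 20.11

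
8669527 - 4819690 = 3849837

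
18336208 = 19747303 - 1411095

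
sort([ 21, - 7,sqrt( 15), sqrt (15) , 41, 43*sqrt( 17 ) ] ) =[  -  7,sqrt(15 ),sqrt( 15),21 , 41,43* sqrt( 17 ) ] 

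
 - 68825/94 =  - 733 + 77/94 = - 732.18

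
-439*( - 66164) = 29045996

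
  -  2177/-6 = 362 + 5/6 =362.83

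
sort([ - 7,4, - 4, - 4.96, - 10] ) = [ -10, - 7, - 4.96, - 4,4]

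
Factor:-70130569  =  - 1321^1 * 53089^1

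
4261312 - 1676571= 2584741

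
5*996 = 4980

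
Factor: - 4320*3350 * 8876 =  - 2^8* 3^3*5^3 * 7^1*67^1  *  317^1 = - 128453472000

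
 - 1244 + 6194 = 4950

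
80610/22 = 3664 +1/11 =3664.09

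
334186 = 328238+5948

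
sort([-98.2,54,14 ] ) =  [-98.2, 14,54 ] 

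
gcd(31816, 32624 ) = 8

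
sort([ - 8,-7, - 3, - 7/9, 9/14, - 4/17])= [ - 8, - 7,- 3, - 7/9, - 4/17, 9/14 ]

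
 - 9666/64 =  - 4833/32  =  -  151.03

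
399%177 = 45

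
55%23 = 9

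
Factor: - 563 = -563^1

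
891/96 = 297/32=9.28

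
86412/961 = 86412/961 = 89.92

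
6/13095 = 2/4365 = 0.00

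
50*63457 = 3172850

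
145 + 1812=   1957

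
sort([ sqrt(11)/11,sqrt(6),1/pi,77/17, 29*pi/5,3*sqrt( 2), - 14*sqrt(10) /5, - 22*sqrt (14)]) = [ - 22 * sqrt(14 ),-14*sqrt ( 10 )/5,sqrt (11) /11,1/pi,sqrt (6 ) , 3*sqrt (2 ),77/17,29*pi/5]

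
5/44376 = 5/44376 = 0.00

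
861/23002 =123/3286 = 0.04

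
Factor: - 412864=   -2^6 * 6451^1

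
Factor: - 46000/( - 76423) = 2^4*5^3*23^1*76423^( - 1) 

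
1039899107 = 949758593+90140514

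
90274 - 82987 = 7287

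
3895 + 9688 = 13583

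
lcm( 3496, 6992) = 6992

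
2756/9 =306 + 2/9 = 306.22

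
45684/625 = 45684/625 = 73.09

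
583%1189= 583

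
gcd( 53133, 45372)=597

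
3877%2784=1093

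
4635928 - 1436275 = 3199653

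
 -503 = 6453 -6956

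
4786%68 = 26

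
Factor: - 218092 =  - 2^2*7^1*7789^1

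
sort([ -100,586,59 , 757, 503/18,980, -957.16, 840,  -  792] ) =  [ - 957.16,  -  792, - 100,503/18, 59, 586, 757,840, 980]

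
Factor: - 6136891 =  - 73^1*84067^1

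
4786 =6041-1255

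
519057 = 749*693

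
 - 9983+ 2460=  - 7523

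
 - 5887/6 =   -  5887/6 = - 981.17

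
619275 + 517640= 1136915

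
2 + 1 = 3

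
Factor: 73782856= 2^3 * 7^1 * 17^2*47^1*97^1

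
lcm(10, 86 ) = 430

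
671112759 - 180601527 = 490511232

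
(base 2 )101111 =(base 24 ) 1n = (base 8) 57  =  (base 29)1i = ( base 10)47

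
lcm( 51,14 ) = 714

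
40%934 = 40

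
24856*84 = 2087904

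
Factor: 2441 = 2441^1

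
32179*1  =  32179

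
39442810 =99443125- 60000315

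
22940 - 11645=11295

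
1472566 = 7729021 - 6256455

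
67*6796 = 455332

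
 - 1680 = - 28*60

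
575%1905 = 575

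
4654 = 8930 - 4276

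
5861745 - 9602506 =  - 3740761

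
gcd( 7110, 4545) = 45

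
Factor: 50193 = 3^3*11^1*13^2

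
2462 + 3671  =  6133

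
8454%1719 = 1578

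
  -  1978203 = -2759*717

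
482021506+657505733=1139527239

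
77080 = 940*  82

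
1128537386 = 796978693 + 331558693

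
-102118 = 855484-957602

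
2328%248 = 96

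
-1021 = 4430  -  5451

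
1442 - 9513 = - 8071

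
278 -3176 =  - 2898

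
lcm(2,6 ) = 6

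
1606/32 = 803/16 = 50.19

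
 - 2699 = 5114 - 7813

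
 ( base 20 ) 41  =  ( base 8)121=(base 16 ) 51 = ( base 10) 81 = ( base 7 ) 144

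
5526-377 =5149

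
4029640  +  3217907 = 7247547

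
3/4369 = 3/4369 = 0.00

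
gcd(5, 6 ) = 1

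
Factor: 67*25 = 5^2*67^1 = 1675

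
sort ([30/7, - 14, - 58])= [ - 58, - 14,  30/7] 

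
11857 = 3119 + 8738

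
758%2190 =758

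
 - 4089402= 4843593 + -8932995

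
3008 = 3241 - 233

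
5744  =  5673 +71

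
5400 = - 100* ( - 54 ) 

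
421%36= 25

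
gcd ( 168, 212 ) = 4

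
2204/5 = 440+ 4/5 = 440.80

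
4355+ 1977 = 6332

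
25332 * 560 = 14185920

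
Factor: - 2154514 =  - 2^1*83^1*12979^1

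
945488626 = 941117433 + 4371193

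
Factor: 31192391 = 2767^1*11273^1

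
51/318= 17/106 = 0.16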